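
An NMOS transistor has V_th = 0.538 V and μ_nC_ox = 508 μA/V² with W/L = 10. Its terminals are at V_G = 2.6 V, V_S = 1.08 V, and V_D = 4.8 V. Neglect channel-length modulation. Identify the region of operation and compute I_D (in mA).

Saturation; I_D = 2.45 mA

V_GS = V_G − V_S = 2.6 − 1.08 = 1.52 V; V_DS = V_D − V_S = 4.8 − 1.08 = 3.72 V.
k_n = μ_nC_ox · (W/L) = 5.08 mA/V².
V_ov = V_GS − V_th = 1.52 − 0.538 = 0.982 V.
Since V_DS = 3.72 V ≥ V_ov = 0.982 V, the device is in saturation.
I_D = ½ k_n V_ov² = 0.5 × 5.08 × 0.982² = 2.45 mA.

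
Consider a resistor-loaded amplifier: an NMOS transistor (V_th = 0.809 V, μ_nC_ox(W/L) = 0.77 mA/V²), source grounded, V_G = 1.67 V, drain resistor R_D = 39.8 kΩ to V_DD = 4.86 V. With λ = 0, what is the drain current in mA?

I_D = 0.117 mA

V_GS = V_G = 1.67 V, so V_ov = 1.67 − 0.809 = 0.861 V.
Assume saturation: I_D = ½ k_n V_ov² = 0.5 × 0.77 × 0.861² = 0.285 mA, giving V_DS = V_DD − I_D R_D = 4.86 − 0.285 × 39.8 = -6.5 V.
But -6.5 V < V_ov = 0.861 V, so the device is actually in triode.
In triode I_D = k_n[V_ov V_DS − ½ V_DS²] and I_D = (V_DD − V_DS)/R_D. Equating: 15.3 V_DS² − 27.39 V_DS + 4.86 = 0, giving V_DS = 0.2 V (the root below V_ov).
I_D = (4.86 − 0.2) / 39.8 = 0.117 mA.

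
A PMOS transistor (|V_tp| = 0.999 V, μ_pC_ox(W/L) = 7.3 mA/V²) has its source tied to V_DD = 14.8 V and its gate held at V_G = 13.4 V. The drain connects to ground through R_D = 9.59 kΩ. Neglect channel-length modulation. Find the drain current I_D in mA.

I_D = 0.587 mA

V_SG = V_DD − V_G = 14.8 − 13.4 = 1.4 V, so V_ov = 1.4 − 0.999 = 0.401 V.
Assume saturation: I_D = ½ k_p V_ov² = 0.5 × 7.3 × 0.401² = 0.587 mA, giving V_SD = V_DD − I_D R_D = 14.8 − 0.587 × 9.59 = 9.17 V.
V_SD = 9.17 V ≥ V_ov = 0.401 V, confirming saturation.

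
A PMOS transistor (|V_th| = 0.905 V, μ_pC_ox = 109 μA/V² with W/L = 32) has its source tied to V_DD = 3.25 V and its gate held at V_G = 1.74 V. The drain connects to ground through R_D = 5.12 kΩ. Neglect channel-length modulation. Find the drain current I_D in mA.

I_D = 0.558 mA

V_SG = V_DD − V_G = 3.25 − 1.74 = 1.51 V, so V_ov = 1.51 − 0.905 = 0.605 V.
k_p = μ_pC_ox · (W/L) = 3.488 mA/V².
Assume saturation: I_D = ½ k_p V_ov² = 0.5 × 3.488 × 0.605² = 0.638 mA, giving V_SD = V_DD − I_D R_D = 3.25 − 0.638 × 5.12 = -0.0183 V.
But -0.0183 V < V_ov = 0.605 V, so the device is actually in triode.
In triode I_D = k_p[V_ov V_SD − ½ V_SD²] and I_D = (V_DD − V_SD)/R_D. Equating: 8.93 V_SD² − 11.8 V_SD + 3.25 = 0, giving V_SD = 0.391 V (the root below V_ov).
I_D = (3.25 − 0.391) / 5.12 = 0.558 mA.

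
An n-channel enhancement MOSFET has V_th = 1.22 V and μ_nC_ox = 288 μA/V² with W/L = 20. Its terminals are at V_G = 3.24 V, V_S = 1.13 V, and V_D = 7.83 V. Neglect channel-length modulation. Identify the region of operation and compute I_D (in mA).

Saturation; I_D = 2.28 mA

V_GS = V_G − V_S = 3.24 − 1.13 = 2.11 V; V_DS = V_D − V_S = 7.83 − 1.13 = 6.7 V.
k_n = μ_nC_ox · (W/L) = 5.76 mA/V².
V_ov = V_GS − V_th = 2.11 − 1.22 = 0.89 V.
Since V_DS = 6.7 V ≥ V_ov = 0.89 V, the device is in saturation.
I_D = ½ k_n V_ov² = 0.5 × 5.76 × 0.89² = 2.28 mA.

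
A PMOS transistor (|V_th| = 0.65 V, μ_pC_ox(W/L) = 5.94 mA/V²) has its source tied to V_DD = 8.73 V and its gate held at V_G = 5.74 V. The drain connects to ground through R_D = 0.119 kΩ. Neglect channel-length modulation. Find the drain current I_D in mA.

V_SG = V_DD − V_G = 8.73 − 5.74 = 2.99 V, so V_ov = 2.99 − 0.65 = 2.34 V.
Assume saturation: I_D = ½ k_p V_ov² = 0.5 × 5.94 × 2.34² = 16.3 mA, giving V_SD = V_DD − I_D R_D = 8.73 − 16.3 × 0.119 = 6.79 V.
V_SD = 6.79 V ≥ V_ov = 2.34 V, confirming saturation.

I_D = 16.3 mA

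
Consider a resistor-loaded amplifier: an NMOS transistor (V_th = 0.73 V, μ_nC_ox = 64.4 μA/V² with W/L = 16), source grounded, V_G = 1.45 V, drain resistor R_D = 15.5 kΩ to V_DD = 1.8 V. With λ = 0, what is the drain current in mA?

V_GS = V_G = 1.45 V, so V_ov = 1.45 − 0.73 = 0.72 V.
k_n = μ_nC_ox · (W/L) = 1.03 mA/V².
Assume saturation: I_D = ½ k_n V_ov² = 0.5 × 1.03 × 0.72² = 0.267 mA, giving V_DS = V_DD − I_D R_D = 1.8 − 0.267 × 15.5 = -2.34 V.
But -2.34 V < V_ov = 0.72 V, so the device is actually in triode.
In triode I_D = k_n[V_ov V_DS − ½ V_DS²] and I_D = (V_DD − V_DS)/R_D. Equating: 7.99 V_DS² − 12.5 V_DS + 1.8 = 0, giving V_DS = 0.16 V (the root below V_ov).
I_D = (1.8 − 0.16) / 15.5 = 0.106 mA.

I_D = 0.106 mA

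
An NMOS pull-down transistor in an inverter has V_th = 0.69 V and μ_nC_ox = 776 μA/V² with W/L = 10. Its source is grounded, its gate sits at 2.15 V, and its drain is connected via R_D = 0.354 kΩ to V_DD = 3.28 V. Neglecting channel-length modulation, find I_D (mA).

V_GS = V_G = 2.15 V, so V_ov = 2.15 − 0.69 = 1.46 V.
k_n = μ_nC_ox · (W/L) = 7.76 mA/V².
Assume saturation: I_D = ½ k_n V_ov² = 0.5 × 7.76 × 1.46² = 8.27 mA, giving V_DS = V_DD − I_D R_D = 3.28 − 8.27 × 0.354 = 0.352 V.
But 0.352 V < V_ov = 1.46 V, so the device is actually in triode.
In triode I_D = k_n[V_ov V_DS − ½ V_DS²] and I_D = (V_DD − V_DS)/R_D. Equating: 1.37 V_DS² − 5.011 V_DS + 3.28 = 0, giving V_DS = 0.855 V (the root below V_ov).
I_D = (3.28 − 0.855) / 0.354 = 6.85 mA.

I_D = 6.85 mA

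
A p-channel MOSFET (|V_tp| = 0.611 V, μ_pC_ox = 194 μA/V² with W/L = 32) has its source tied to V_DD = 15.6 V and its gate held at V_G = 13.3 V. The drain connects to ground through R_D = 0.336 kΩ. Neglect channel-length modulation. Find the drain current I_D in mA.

I_D = 8.85 mA

V_SG = V_DD − V_G = 15.6 − 13.3 = 2.3 V, so V_ov = 2.3 − 0.611 = 1.69 V.
k_p = μ_pC_ox · (W/L) = 6.208 mA/V².
Assume saturation: I_D = ½ k_p V_ov² = 0.5 × 6.208 × 1.69² = 8.85 mA, giving V_SD = V_DD − I_D R_D = 15.6 − 8.85 × 0.336 = 12.6 V.
V_SD = 12.6 V ≥ V_ov = 1.69 V, confirming saturation.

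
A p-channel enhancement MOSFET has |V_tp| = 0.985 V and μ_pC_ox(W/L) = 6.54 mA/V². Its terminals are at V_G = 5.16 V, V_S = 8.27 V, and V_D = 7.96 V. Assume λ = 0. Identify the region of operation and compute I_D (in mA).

V_SG = V_S − V_G = 8.27 − 5.16 = 3.11 V; V_SD = V_S − V_D = 8.27 − 7.96 = 0.31 V.
V_ov = V_SG − |V_tp| = 3.11 − 0.985 = 2.12 V.
Since V_SD = 0.31 V < V_ov = 2.12 V, the device is in the triode region.
I_D = k_p [V_ov · V_SD − ½ V_SD²] = 6.54 × [2.12 × 0.31 − 0.5 × 0.31²] = 3.99 mA.

Triode; I_D = 3.99 mA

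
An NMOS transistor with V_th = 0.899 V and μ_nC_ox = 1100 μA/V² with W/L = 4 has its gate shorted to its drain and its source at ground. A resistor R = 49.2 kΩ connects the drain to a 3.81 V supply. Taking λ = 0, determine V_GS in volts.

With gate tied to drain, V_GS = V_DS ≥ V_GS − V_th, so the device is in saturation.
k_n = μ_nC_ox · (W/L) = 4.4 mA/V².
KCL at the drain: ½ k_n (V_GS − V_th)² = (V_DD − V_GS)/R.
Let x = V_GS − 0.899. Then 108 x² + x − 2.911 = 0, giving x = 0.159 V (positive root), so V_GS = 1.06 V.
I_D = (V_DD − V_GS)/R = (3.81 − 1.06) / 49.2 = 0.0559 mA.

V_GS = 1.06 V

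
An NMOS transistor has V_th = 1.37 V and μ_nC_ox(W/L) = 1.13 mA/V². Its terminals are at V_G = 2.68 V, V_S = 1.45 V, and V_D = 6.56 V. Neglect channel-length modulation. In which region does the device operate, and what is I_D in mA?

V_GS = V_G − V_S = 2.68 − 1.45 = 1.23 V; V_DS = V_D − V_S = 6.56 − 1.45 = 5.11 V.
V_GS = 1.23 V < V_th = 1.37 V, so the transistor is in cutoff.

Cutoff; I_D = 0 mA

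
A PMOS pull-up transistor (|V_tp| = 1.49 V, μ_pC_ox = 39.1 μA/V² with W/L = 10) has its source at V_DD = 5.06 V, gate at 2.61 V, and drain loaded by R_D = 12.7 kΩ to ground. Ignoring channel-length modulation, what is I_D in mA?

I_D = 0.180 mA

V_SG = V_DD − V_G = 5.06 − 2.61 = 2.45 V, so V_ov = 2.45 − 1.49 = 0.96 V.
k_p = μ_pC_ox · (W/L) = 0.391 mA/V².
Assume saturation: I_D = ½ k_p V_ov² = 0.5 × 0.391 × 0.96² = 0.18 mA, giving V_SD = V_DD − I_D R_D = 5.06 − 0.18 × 12.7 = 2.77 V.
V_SD = 2.77 V ≥ V_ov = 0.96 V, confirming saturation.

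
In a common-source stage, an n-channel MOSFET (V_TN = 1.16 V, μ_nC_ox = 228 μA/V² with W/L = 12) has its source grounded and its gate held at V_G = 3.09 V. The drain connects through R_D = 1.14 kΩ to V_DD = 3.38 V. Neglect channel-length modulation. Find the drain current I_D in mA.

I_D = 2.48 mA

V_GS = V_G = 3.09 V, so V_ov = 3.09 − 1.16 = 1.93 V.
k_n = μ_nC_ox · (W/L) = 2.736 mA/V².
Assume saturation: I_D = ½ k_n V_ov² = 0.5 × 2.736 × 1.93² = 5.1 mA, giving V_DS = V_DD − I_D R_D = 3.38 − 5.1 × 1.14 = -2.43 V.
But -2.43 V < V_ov = 1.93 V, so the device is actually in triode.
In triode I_D = k_n[V_ov V_DS − ½ V_DS²] and I_D = (V_DD − V_DS)/R_D. Equating: 1.56 V_DS² − 7.02 V_DS + 3.38 = 0, giving V_DS = 0.548 V (the root below V_ov).
I_D = (3.38 − 0.548) / 1.14 = 2.48 mA.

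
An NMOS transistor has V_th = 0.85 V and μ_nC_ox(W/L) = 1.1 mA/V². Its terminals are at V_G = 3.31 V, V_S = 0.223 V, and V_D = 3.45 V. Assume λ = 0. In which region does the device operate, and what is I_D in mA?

Saturation; I_D = 2.75 mA

V_GS = V_G − V_S = 3.31 − 0.223 = 3.09 V; V_DS = V_D − V_S = 3.45 − 0.223 = 3.23 V.
V_ov = V_GS − V_th = 3.09 − 0.85 = 2.24 V.
Since V_DS = 3.23 V ≥ V_ov = 2.24 V, the device is in saturation.
I_D = ½ k_n V_ov² = 0.5 × 1.1 × 2.24² = 2.75 mA.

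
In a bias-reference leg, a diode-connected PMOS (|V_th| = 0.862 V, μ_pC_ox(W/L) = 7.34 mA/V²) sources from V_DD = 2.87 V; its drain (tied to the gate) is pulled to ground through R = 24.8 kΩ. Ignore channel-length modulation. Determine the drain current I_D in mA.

With gate tied to drain, V_SG = V_SD ≥ V_SG − |V_th|, so the device is in saturation.
KCL at the drain: ½ k_p (V_SG − |V_th|)² = (V_DD − V_SG)/R.
Let x = V_SG − 0.862. Then 91 x² + x − 2.008 = 0, giving x = 0.143 V (positive root), so V_SG = 1.01 V.
I_D = (V_DD − V_SG)/R = (2.87 − 1.01) / 24.8 = 0.0752 mA.

I_D = 0.0752 mA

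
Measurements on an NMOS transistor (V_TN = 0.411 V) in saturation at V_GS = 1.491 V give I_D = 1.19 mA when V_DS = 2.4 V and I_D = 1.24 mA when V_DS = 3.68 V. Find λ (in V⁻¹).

With V_GS fixed, I_D ∝ (1 + λ V_DS) in saturation, so I_D2/I_D1 = (1 + λ V_DS2)/(1 + λ V_DS1).
1.24/1.19 = 1.042 = (1 + 3.68 λ)/(1 + 2.4 λ).
Solving: λ (I_D1 V_DS2 − I_D2 V_DS1) = I_D2 − I_D1, so λ = (1.24 − 1.19) / (1.19 × 3.68 − 1.24 × 2.4) = 0.05 / 1.4 = 0.0356 V⁻¹.

λ = 0.0356 V⁻¹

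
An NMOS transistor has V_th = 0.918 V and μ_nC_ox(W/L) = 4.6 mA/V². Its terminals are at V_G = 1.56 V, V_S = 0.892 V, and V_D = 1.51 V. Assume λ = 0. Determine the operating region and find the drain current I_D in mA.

Cutoff; I_D = 0 mA

V_GS = V_G − V_S = 1.56 − 0.892 = 0.668 V; V_DS = V_D − V_S = 1.51 − 0.892 = 0.618 V.
V_GS = 0.668 V < V_th = 0.918 V, so the transistor is in cutoff.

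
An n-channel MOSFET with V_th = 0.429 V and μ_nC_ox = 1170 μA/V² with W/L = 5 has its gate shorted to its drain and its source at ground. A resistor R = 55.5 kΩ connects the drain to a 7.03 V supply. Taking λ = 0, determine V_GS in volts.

V_GS = 0.628 V

With gate tied to drain, V_GS = V_DS ≥ V_GS − V_th, so the device is in saturation.
k_n = μ_nC_ox · (W/L) = 5.85 mA/V².
KCL at the drain: ½ k_n (V_GS − V_th)² = (V_DD − V_GS)/R.
Let x = V_GS − 0.429. Then 162 x² + x − 6.601 = 0, giving x = 0.199 V (positive root), so V_GS = 0.628 V.
I_D = (V_DD − V_GS)/R = (7.03 − 0.628) / 55.5 = 0.115 mA.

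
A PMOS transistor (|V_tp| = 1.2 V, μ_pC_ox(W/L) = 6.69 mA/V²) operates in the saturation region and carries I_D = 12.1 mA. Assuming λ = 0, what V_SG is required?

V_SG = 3.10 V

In saturation I_D = ½ k_p (V_SG − |V_tp|)², so V_SG − |V_tp| = √(2 I_D / k_p) = √(2 × 12.1 / 6.69) = 1.9 V.
V_SG = 1.2 + 1.9 = 3.1 V.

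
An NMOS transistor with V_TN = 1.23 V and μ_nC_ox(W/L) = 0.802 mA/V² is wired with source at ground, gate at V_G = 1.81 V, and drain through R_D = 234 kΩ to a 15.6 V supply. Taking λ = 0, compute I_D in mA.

V_GS = V_G = 1.81 V, so V_ov = 1.81 − 1.23 = 0.58 V.
Assume saturation: I_D = ½ k_n V_ov² = 0.5 × 0.802 × 0.58² = 0.135 mA, giving V_DS = V_DD − I_D R_D = 15.6 − 0.135 × 234 = -16 V.
But -16 V < V_ov = 0.58 V, so the device is actually in triode.
In triode I_D = k_n[V_ov V_DS − ½ V_DS²] and I_D = (V_DD − V_DS)/R_D. Equating: 93.8 V_DS² − 109.8 V_DS + 15.6 = 0, giving V_DS = 0.165 V (the root below V_ov).
I_D = (15.6 − 0.165) / 234 = 0.066 mA.

I_D = 0.0660 mA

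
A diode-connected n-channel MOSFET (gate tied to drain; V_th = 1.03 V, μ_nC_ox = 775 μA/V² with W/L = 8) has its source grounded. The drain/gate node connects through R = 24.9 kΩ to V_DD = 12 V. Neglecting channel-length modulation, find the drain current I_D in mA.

With gate tied to drain, V_GS = V_DS ≥ V_GS − V_th, so the device is in saturation.
k_n = μ_nC_ox · (W/L) = 6.2 mA/V².
KCL at the drain: ½ k_n (V_GS − V_th)² = (V_DD − V_GS)/R.
Let x = V_GS − 1.03. Then 77.2 x² + x − 10.97 = 0, giving x = 0.371 V (positive root), so V_GS = 1.4 V.
I_D = (V_DD − V_GS)/R = (12 − 1.4) / 24.9 = 0.426 mA.

I_D = 0.426 mA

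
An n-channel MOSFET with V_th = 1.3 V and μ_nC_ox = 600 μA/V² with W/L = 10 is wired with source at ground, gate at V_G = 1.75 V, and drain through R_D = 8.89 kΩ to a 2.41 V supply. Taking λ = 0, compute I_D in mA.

I_D = 0.259 mA

V_GS = V_G = 1.75 V, so V_ov = 1.75 − 1.3 = 0.45 V.
k_n = μ_nC_ox · (W/L) = 6 mA/V².
Assume saturation: I_D = ½ k_n V_ov² = 0.5 × 6 × 0.45² = 0.607 mA, giving V_DS = V_DD − I_D R_D = 2.41 − 0.607 × 8.89 = -2.99 V.
But -2.99 V < V_ov = 0.45 V, so the device is actually in triode.
In triode I_D = k_n[V_ov V_DS − ½ V_DS²] and I_D = (V_DD − V_DS)/R_D. Equating: 26.7 V_DS² − 25 V_DS + 2.41 = 0, giving V_DS = 0.109 V (the root below V_ov).
I_D = (2.41 − 0.109) / 8.89 = 0.259 mA.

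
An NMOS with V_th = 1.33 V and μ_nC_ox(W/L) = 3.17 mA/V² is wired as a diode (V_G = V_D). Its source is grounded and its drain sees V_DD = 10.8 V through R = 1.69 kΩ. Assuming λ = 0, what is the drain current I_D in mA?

With gate tied to drain, V_GS = V_DS ≥ V_GS − V_th, so the device is in saturation.
KCL at the drain: ½ k_n (V_GS − V_th)² = (V_DD − V_GS)/R.
Let x = V_GS − 1.33. Then 2.68 x² + x − 9.47 = 0, giving x = 1.7 V (positive root), so V_GS = 3.03 V.
I_D = (V_DD − V_GS)/R = (10.8 − 3.03) / 1.69 = 4.6 mA.

I_D = 4.60 mA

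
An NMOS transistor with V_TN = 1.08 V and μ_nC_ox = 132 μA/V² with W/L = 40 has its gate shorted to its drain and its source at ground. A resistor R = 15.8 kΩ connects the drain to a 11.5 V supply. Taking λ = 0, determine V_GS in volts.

With gate tied to drain, V_GS = V_DS ≥ V_GS − V_TN, so the device is in saturation.
k_n = μ_nC_ox · (W/L) = 5.28 mA/V².
KCL at the drain: ½ k_n (V_GS − V_TN)² = (V_DD − V_GS)/R.
Let x = V_GS − 1.08. Then 41.7 x² + x − 10.42 = 0, giving x = 0.488 V (positive root), so V_GS = 1.57 V.
I_D = (V_DD − V_GS)/R = (11.5 − 1.57) / 15.8 = 0.629 mA.

V_GS = 1.57 V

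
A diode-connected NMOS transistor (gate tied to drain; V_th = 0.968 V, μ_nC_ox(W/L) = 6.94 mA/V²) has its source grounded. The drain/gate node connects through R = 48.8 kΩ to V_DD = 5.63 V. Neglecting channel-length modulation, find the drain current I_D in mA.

With gate tied to drain, V_GS = V_DS ≥ V_GS − V_th, so the device is in saturation.
KCL at the drain: ½ k_n (V_GS − V_th)² = (V_DD − V_GS)/R.
Let x = V_GS − 0.968. Then 169 x² + x − 4.662 = 0, giving x = 0.163 V (positive root), so V_GS = 1.13 V.
I_D = (V_DD − V_GS)/R = (5.63 − 1.13) / 48.8 = 0.0922 mA.

I_D = 0.0922 mA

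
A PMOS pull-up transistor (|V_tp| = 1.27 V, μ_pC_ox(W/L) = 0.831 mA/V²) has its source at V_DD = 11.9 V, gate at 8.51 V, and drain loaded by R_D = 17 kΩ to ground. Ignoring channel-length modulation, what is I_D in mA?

V_SG = V_DD − V_G = 11.9 − 8.51 = 3.39 V, so V_ov = 3.39 − 1.27 = 2.12 V.
Assume saturation: I_D = ½ k_p V_ov² = 0.5 × 0.831 × 2.12² = 1.87 mA, giving V_SD = V_DD − I_D R_D = 11.9 − 1.87 × 17 = -19.8 V.
But -19.8 V < V_ov = 2.12 V, so the device is actually in triode.
In triode I_D = k_p[V_ov V_SD − ½ V_SD²] and I_D = (V_DD − V_SD)/R_D. Equating: 7.06 V_SD² − 30.95 V_SD + 11.9 = 0, giving V_SD = 0.426 V (the root below V_ov).
I_D = (11.9 − 0.426) / 17 = 0.675 mA.

I_D = 0.675 mA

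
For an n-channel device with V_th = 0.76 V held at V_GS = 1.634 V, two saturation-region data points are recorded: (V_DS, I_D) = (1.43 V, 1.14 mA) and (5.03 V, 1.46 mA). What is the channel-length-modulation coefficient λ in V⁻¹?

With V_GS fixed, I_D ∝ (1 + λ V_DS) in saturation, so I_D2/I_D1 = (1 + λ V_DS2)/(1 + λ V_DS1).
1.46/1.14 = 1.281 = (1 + 5.03 λ)/(1 + 1.43 λ).
Solving: λ (I_D1 V_DS2 − I_D2 V_DS1) = I_D2 − I_D1, so λ = (1.46 − 1.14) / (1.14 × 5.03 − 1.46 × 1.43) = 0.32 / 3.65 = 0.0878 V⁻¹.

λ = 0.0878 V⁻¹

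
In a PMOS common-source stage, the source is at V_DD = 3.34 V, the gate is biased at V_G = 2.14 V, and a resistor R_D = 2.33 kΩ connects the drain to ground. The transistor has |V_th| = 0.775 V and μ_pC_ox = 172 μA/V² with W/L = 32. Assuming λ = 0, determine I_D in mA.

I_D = 0.497 mA

V_SG = V_DD − V_G = 3.34 − 2.14 = 1.2 V, so V_ov = 1.2 − 0.775 = 0.425 V.
k_p = μ_pC_ox · (W/L) = 5.504 mA/V².
Assume saturation: I_D = ½ k_p V_ov² = 0.5 × 5.504 × 0.425² = 0.497 mA, giving V_SD = V_DD − I_D R_D = 3.34 − 0.497 × 2.33 = 2.18 V.
V_SD = 2.18 V ≥ V_ov = 0.425 V, confirming saturation.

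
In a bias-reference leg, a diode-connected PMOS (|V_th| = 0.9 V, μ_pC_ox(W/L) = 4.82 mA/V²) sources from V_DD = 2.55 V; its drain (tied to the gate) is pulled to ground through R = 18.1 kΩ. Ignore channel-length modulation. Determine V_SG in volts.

With gate tied to drain, V_SG = V_SD ≥ V_SG − |V_th|, so the device is in saturation.
KCL at the drain: ½ k_p (V_SG − |V_th|)² = (V_DD − V_SG)/R.
Let x = V_SG − 0.9. Then 43.6 x² + x − 1.65 = 0, giving x = 0.183 V (positive root), so V_SG = 1.08 V.
I_D = (V_DD − V_SG)/R = (2.55 − 1.08) / 18.1 = 0.081 mA.

V_SG = 1.08 V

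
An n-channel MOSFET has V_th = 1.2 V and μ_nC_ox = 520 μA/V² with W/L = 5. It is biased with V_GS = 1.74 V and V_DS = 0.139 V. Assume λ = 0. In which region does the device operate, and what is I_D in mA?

Triode; I_D = 0.170 mA

k_n = μ_nC_ox · (W/L) = 2.6 mA/V².
V_ov = V_GS − V_th = 1.74 − 1.2 = 0.54 V.
Since V_DS = 0.139 V < V_ov = 0.54 V, the device is in the triode region.
I_D = k_n [V_ov · V_DS − ½ V_DS²] = 2.6 × [0.54 × 0.139 − 0.5 × 0.139²] = 0.17 mA.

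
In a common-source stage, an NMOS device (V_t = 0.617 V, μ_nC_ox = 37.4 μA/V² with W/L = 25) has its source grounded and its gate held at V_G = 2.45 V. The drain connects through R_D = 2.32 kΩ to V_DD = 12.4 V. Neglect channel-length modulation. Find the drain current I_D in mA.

I_D = 1.57 mA

V_GS = V_G = 2.45 V, so V_ov = 2.45 − 0.617 = 1.83 V.
k_n = μ_nC_ox · (W/L) = 0.935 mA/V².
Assume saturation: I_D = ½ k_n V_ov² = 0.5 × 0.935 × 1.83² = 1.57 mA, giving V_DS = V_DD − I_D R_D = 12.4 − 1.57 × 2.32 = 8.76 V.
V_DS = 8.76 V ≥ V_ov = 1.83 V, confirming saturation.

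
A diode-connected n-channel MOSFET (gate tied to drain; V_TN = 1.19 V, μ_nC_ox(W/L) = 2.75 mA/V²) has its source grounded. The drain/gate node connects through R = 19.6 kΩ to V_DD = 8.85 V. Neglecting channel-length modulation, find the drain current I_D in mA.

With gate tied to drain, V_GS = V_DS ≥ V_GS − V_TN, so the device is in saturation.
KCL at the drain: ½ k_n (V_GS − V_TN)² = (V_DD − V_GS)/R.
Let x = V_GS − 1.19. Then 27 x² + x − 7.66 = 0, giving x = 0.515 V (positive root), so V_GS = 1.7 V.
I_D = (V_DD − V_GS)/R = (8.85 − 1.7) / 19.6 = 0.365 mA.

I_D = 0.365 mA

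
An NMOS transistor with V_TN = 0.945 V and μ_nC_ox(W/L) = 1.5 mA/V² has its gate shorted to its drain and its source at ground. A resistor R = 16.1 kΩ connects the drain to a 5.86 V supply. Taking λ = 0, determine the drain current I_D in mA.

I_D = 0.268 mA

With gate tied to drain, V_GS = V_DS ≥ V_GS − V_TN, so the device is in saturation.
KCL at the drain: ½ k_n (V_GS − V_TN)² = (V_DD − V_GS)/R.
Let x = V_GS − 0.945. Then 12.1 x² + x − 4.915 = 0, giving x = 0.598 V (positive root), so V_GS = 1.54 V.
I_D = (V_DD − V_GS)/R = (5.86 − 1.54) / 16.1 = 0.268 mA.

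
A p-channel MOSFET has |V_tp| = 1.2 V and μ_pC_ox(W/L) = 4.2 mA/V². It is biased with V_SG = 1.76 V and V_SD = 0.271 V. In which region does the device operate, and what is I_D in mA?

V_ov = V_SG − |V_tp| = 1.76 − 1.2 = 0.56 V.
Since V_SD = 0.271 V < V_ov = 0.56 V, the device is in the triode region.
I_D = k_p [V_ov · V_SD − ½ V_SD²] = 4.2 × [0.56 × 0.271 − 0.5 × 0.271²] = 0.483 mA.

Triode; I_D = 0.483 mA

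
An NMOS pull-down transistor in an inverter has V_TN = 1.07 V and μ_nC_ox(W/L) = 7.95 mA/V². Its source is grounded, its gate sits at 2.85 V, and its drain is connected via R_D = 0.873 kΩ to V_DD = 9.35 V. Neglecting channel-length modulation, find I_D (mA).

I_D = 9.66 mA

V_GS = V_G = 2.85 V, so V_ov = 2.85 − 1.07 = 1.78 V.
Assume saturation: I_D = ½ k_n V_ov² = 0.5 × 7.95 × 1.78² = 12.6 mA, giving V_DS = V_DD − I_D R_D = 9.35 − 12.6 × 0.873 = -1.64 V.
But -1.64 V < V_ov = 1.78 V, so the device is actually in triode.
In triode I_D = k_n[V_ov V_DS − ½ V_DS²] and I_D = (V_DD − V_DS)/R_D. Equating: 3.47 V_DS² − 13.35 V_DS + 9.35 = 0, giving V_DS = 0.92 V (the root below V_ov).
I_D = (9.35 − 0.92) / 0.873 = 9.66 mA.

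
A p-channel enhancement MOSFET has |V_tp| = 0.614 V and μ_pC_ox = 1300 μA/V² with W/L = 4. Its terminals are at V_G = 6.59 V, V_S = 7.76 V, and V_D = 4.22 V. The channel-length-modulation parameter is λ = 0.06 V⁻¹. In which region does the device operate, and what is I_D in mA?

V_SG = V_S − V_G = 7.76 − 6.59 = 1.17 V; V_SD = V_S − V_D = 7.76 − 4.22 = 3.54 V.
k_p = μ_pC_ox · (W/L) = 5.2 mA/V².
V_ov = V_SG − |V_tp| = 1.17 − 0.614 = 0.556 V.
Since V_SD = 3.54 V ≥ V_ov = 0.556 V, the device is in saturation.
I_D = ½ k_p V_ov² (1 + λ V_SD) = 0.5 × 5.2 × 0.556² × (1 + 0.06 × 3.54) = 0.974 mA.

Saturation; I_D = 0.974 mA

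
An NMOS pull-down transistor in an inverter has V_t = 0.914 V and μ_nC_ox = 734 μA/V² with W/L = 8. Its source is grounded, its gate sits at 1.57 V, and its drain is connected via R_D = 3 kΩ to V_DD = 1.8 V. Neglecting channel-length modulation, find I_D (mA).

V_GS = V_G = 1.57 V, so V_ov = 1.57 − 0.914 = 0.656 V.
k_n = μ_nC_ox · (W/L) = 5.872 mA/V².
Assume saturation: I_D = ½ k_n V_ov² = 0.5 × 5.872 × 0.656² = 1.26 mA, giving V_DS = V_DD − I_D R_D = 1.8 − 1.26 × 3 = -1.99 V.
But -1.99 V < V_ov = 0.656 V, so the device is actually in triode.
In triode I_D = k_n[V_ov V_DS − ½ V_DS²] and I_D = (V_DD − V_DS)/R_D. Equating: 8.81 V_DS² − 12.56 V_DS + 1.8 = 0, giving V_DS = 0.162 V (the root below V_ov).
I_D = (1.8 − 0.162) / 3 = 0.546 mA.

I_D = 0.546 mA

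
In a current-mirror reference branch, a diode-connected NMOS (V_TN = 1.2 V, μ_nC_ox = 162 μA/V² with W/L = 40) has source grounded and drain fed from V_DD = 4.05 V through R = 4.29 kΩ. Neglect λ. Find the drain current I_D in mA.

With gate tied to drain, V_GS = V_DS ≥ V_GS − V_TN, so the device is in saturation.
k_n = μ_nC_ox · (W/L) = 6.48 mA/V².
KCL at the drain: ½ k_n (V_GS − V_TN)² = (V_DD − V_GS)/R.
Let x = V_GS − 1.2. Then 13.9 x² + x − 2.85 = 0, giving x = 0.418 V (positive root), so V_GS = 1.62 V.
I_D = (V_DD − V_GS)/R = (4.05 − 1.62) / 4.29 = 0.567 mA.

I_D = 0.567 mA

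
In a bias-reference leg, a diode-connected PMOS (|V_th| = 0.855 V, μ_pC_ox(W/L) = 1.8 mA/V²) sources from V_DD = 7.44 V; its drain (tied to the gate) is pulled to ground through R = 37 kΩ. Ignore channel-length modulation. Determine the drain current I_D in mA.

I_D = 0.166 mA

With gate tied to drain, V_SG = V_SD ≥ V_SG − |V_th|, so the device is in saturation.
KCL at the drain: ½ k_p (V_SG − |V_th|)² = (V_DD − V_SG)/R.
Let x = V_SG − 0.855. Then 33.3 x² + x − 6.585 = 0, giving x = 0.43 V (positive root), so V_SG = 1.28 V.
I_D = (V_DD − V_SG)/R = (7.44 − 1.28) / 37 = 0.166 mA.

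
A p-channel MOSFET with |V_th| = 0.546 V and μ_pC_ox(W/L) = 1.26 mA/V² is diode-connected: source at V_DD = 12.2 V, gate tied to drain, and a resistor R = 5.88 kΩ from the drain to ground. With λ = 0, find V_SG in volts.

With gate tied to drain, V_SG = V_SD ≥ V_SG − |V_th|, so the device is in saturation.
KCL at the drain: ½ k_p (V_SG − |V_th|)² = (V_DD − V_SG)/R.
Let x = V_SG − 0.546. Then 3.7 x² + x − 11.65 = 0, giving x = 1.64 V (positive root), so V_SG = 2.19 V.
I_D = (V_DD − V_SG)/R = (12.2 − 2.19) / 5.88 = 1.7 mA.

V_SG = 2.19 V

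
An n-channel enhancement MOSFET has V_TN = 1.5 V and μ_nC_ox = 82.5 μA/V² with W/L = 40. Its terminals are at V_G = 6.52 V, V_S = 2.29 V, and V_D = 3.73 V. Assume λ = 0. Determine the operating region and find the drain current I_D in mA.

Triode; I_D = 9.55 mA

V_GS = V_G − V_S = 6.52 − 2.29 = 4.23 V; V_DS = V_D − V_S = 3.73 − 2.29 = 1.44 V.
k_n = μ_nC_ox · (W/L) = 3.3 mA/V².
V_ov = V_GS − V_TN = 4.23 − 1.5 = 2.73 V.
Since V_DS = 1.44 V < V_ov = 2.73 V, the device is in the triode region.
I_D = k_n [V_ov · V_DS − ½ V_DS²] = 3.3 × [2.73 × 1.44 − 0.5 × 1.44²] = 9.55 mA.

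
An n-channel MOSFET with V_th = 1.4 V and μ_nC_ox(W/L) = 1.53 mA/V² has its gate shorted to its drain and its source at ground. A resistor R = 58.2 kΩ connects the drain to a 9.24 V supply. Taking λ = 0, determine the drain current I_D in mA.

I_D = 0.128 mA

With gate tied to drain, V_GS = V_DS ≥ V_GS − V_th, so the device is in saturation.
KCL at the drain: ½ k_n (V_GS − V_th)² = (V_DD − V_GS)/R.
Let x = V_GS − 1.4. Then 44.5 x² + x − 7.84 = 0, giving x = 0.409 V (positive root), so V_GS = 1.81 V.
I_D = (V_DD − V_GS)/R = (9.24 − 1.81) / 58.2 = 0.128 mA.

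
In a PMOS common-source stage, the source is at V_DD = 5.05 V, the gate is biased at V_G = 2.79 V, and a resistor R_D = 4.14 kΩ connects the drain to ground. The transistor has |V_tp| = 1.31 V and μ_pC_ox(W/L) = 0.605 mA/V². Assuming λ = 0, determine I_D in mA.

V_SG = V_DD − V_G = 5.05 − 2.79 = 2.26 V, so V_ov = 2.26 − 1.31 = 0.95 V.
Assume saturation: I_D = ½ k_p V_ov² = 0.5 × 0.605 × 0.95² = 0.273 mA, giving V_SD = V_DD − I_D R_D = 5.05 − 0.273 × 4.14 = 3.92 V.
V_SD = 3.92 V ≥ V_ov = 0.95 V, confirming saturation.

I_D = 0.273 mA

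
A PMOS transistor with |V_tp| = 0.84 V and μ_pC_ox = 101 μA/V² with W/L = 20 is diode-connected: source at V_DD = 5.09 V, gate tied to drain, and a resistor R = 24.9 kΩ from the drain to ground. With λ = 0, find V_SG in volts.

With gate tied to drain, V_SG = V_SD ≥ V_SG − |V_tp|, so the device is in saturation.
k_p = μ_pC_ox · (W/L) = 2.02 mA/V².
KCL at the drain: ½ k_p (V_SG − |V_tp|)² = (V_DD − V_SG)/R.
Let x = V_SG − 0.84. Then 25.1 x² + x − 4.25 = 0, giving x = 0.392 V (positive root), so V_SG = 1.23 V.
I_D = (V_DD − V_SG)/R = (5.09 − 1.23) / 24.9 = 0.155 mA.

V_SG = 1.23 V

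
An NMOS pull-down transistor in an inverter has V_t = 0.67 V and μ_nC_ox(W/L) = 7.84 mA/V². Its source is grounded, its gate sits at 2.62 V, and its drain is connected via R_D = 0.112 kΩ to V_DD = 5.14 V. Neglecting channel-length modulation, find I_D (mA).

I_D = 14.9 mA

V_GS = V_G = 2.62 V, so V_ov = 2.62 − 0.67 = 1.95 V.
Assume saturation: I_D = ½ k_n V_ov² = 0.5 × 7.84 × 1.95² = 14.9 mA, giving V_DS = V_DD − I_D R_D = 5.14 − 14.9 × 0.112 = 3.47 V.
V_DS = 3.47 V ≥ V_ov = 1.95 V, confirming saturation.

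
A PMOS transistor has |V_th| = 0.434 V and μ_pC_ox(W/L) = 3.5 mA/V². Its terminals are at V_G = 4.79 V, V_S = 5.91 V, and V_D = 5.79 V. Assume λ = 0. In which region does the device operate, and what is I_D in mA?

V_SG = V_S − V_G = 5.91 − 4.79 = 1.12 V; V_SD = V_S − V_D = 5.91 − 5.79 = 0.12 V.
V_ov = V_SG − |V_th| = 1.12 − 0.434 = 0.686 V.
Since V_SD = 0.12 V < V_ov = 0.686 V, the device is in the triode region.
I_D = k_p [V_ov · V_SD − ½ V_SD²] = 3.5 × [0.686 × 0.12 − 0.5 × 0.12²] = 0.263 mA.

Triode; I_D = 0.263 mA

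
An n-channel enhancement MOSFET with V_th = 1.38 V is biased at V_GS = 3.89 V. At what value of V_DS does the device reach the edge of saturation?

The boundary between triode and saturation is V_DS = V_GS − V_th = V_ov.
V_ov = 3.89 − 1.38 = 2.51 V.

V_DS,sat = 2.51 V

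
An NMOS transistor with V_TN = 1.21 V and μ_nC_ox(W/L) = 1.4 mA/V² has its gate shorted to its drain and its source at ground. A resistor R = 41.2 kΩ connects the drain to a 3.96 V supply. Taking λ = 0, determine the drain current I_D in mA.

With gate tied to drain, V_GS = V_DS ≥ V_GS − V_TN, so the device is in saturation.
KCL at the drain: ½ k_n (V_GS − V_TN)² = (V_DD − V_GS)/R.
Let x = V_GS − 1.21. Then 28.8 x² + x − 2.75 = 0, giving x = 0.292 V (positive root), so V_GS = 1.5 V.
I_D = (V_DD − V_GS)/R = (3.96 − 1.5) / 41.2 = 0.0597 mA.

I_D = 0.0597 mA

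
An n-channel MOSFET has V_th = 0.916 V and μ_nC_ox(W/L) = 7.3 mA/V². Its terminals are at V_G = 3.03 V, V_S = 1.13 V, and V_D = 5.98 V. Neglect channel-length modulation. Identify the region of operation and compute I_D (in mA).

V_GS = V_G − V_S = 3.03 − 1.13 = 1.9 V; V_DS = V_D − V_S = 5.98 − 1.13 = 4.85 V.
V_ov = V_GS − V_th = 1.9 − 0.916 = 0.984 V.
Since V_DS = 4.85 V ≥ V_ov = 0.984 V, the device is in saturation.
I_D = ½ k_n V_ov² = 0.5 × 7.3 × 0.984² = 3.53 mA.

Saturation; I_D = 3.53 mA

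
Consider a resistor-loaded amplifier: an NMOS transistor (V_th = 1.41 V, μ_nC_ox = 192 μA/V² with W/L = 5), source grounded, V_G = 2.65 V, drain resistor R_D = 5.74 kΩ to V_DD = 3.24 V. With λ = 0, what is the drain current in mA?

I_D = 0.477 mA

V_GS = V_G = 2.65 V, so V_ov = 2.65 − 1.41 = 1.24 V.
k_n = μ_nC_ox · (W/L) = 0.96 mA/V².
Assume saturation: I_D = ½ k_n V_ov² = 0.5 × 0.96 × 1.24² = 0.738 mA, giving V_DS = V_DD − I_D R_D = 3.24 − 0.738 × 5.74 = -0.996 V.
But -0.996 V < V_ov = 1.24 V, so the device is actually in triode.
In triode I_D = k_n[V_ov V_DS − ½ V_DS²] and I_D = (V_DD − V_DS)/R_D. Equating: 2.76 V_DS² − 7.833 V_DS + 3.24 = 0, giving V_DS = 0.502 V (the root below V_ov).
I_D = (3.24 − 0.502) / 5.74 = 0.477 mA.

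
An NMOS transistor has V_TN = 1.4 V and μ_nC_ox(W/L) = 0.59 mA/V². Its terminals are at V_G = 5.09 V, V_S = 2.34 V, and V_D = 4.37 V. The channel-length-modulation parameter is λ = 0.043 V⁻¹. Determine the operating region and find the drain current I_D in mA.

V_GS = V_G − V_S = 5.09 − 2.34 = 2.75 V; V_DS = V_D − V_S = 4.37 − 2.34 = 2.03 V.
V_ov = V_GS − V_TN = 2.75 − 1.4 = 1.35 V.
Since V_DS = 2.03 V ≥ V_ov = 1.35 V, the device is in saturation.
I_D = ½ k_n V_ov² (1 + λ V_DS) = 0.5 × 0.59 × 1.35² × (1 + 0.043 × 2.03) = 0.585 mA.

Saturation; I_D = 0.585 mA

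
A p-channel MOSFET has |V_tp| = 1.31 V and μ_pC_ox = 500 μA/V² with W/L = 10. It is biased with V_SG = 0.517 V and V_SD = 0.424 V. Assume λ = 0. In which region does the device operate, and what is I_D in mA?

V_SG = 0.517 V < |V_tp| = 1.31 V, so the transistor is in cutoff.

Cutoff; I_D = 0 mA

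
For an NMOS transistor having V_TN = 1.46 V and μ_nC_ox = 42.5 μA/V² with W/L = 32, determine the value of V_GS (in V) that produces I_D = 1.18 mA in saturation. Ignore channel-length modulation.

V_GS = 2.78 V

k_n = μ_nC_ox · (W/L) = 1.36 mA/V².
In saturation I_D = ½ k_n (V_GS − V_TN)², so V_GS − V_TN = √(2 I_D / k_n) = √(2 × 1.18 / 1.36) = 1.32 V.
V_GS = 1.46 + 1.32 = 2.78 V.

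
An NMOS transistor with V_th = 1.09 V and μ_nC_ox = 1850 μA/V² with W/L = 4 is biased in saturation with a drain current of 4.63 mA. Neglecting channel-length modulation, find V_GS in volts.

k_n = μ_nC_ox · (W/L) = 7.4 mA/V².
In saturation I_D = ½ k_n (V_GS − V_th)², so V_GS − V_th = √(2 I_D / k_n) = √(2 × 4.63 / 7.4) = 1.12 V.
V_GS = 1.09 + 1.12 = 2.21 V.

V_GS = 2.21 V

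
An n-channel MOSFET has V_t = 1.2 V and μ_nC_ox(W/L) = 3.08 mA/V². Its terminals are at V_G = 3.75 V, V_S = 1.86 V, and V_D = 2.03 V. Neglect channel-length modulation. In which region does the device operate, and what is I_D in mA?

V_GS = V_G − V_S = 3.75 − 1.86 = 1.89 V; V_DS = V_D − V_S = 2.03 − 1.86 = 0.17 V.
V_ov = V_GS − V_t = 1.89 − 1.2 = 0.69 V.
Since V_DS = 0.17 V < V_ov = 0.69 V, the device is in the triode region.
I_D = k_n [V_ov · V_DS − ½ V_DS²] = 3.08 × [0.69 × 0.17 − 0.5 × 0.17²] = 0.317 mA.

Triode; I_D = 0.317 mA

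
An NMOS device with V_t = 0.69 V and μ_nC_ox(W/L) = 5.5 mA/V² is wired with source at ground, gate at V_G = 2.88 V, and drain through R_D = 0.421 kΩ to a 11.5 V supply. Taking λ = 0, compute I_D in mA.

V_GS = V_G = 2.88 V, so V_ov = 2.88 − 0.69 = 2.19 V.
Assume saturation: I_D = ½ k_n V_ov² = 0.5 × 5.5 × 2.19² = 13.2 mA, giving V_DS = V_DD − I_D R_D = 11.5 − 13.2 × 0.421 = 5.95 V.
V_DS = 5.95 V ≥ V_ov = 2.19 V, confirming saturation.

I_D = 13.2 mA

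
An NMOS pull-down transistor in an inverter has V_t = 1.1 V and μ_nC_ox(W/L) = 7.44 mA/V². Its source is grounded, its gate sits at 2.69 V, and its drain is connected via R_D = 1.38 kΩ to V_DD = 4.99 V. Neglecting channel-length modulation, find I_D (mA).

V_GS = V_G = 2.69 V, so V_ov = 2.69 − 1.1 = 1.59 V.
Assume saturation: I_D = ½ k_n V_ov² = 0.5 × 7.44 × 1.59² = 9.4 mA, giving V_DS = V_DD − I_D R_D = 4.99 − 9.4 × 1.38 = -7.99 V.
But -7.99 V < V_ov = 1.59 V, so the device is actually in triode.
In triode I_D = k_n[V_ov V_DS − ½ V_DS²] and I_D = (V_DD − V_DS)/R_D. Equating: 5.13 V_DS² − 17.32 V_DS + 4.99 = 0, giving V_DS = 0.318 V (the root below V_ov).
I_D = (4.99 − 0.318) / 1.38 = 3.39 mA.

I_D = 3.39 mA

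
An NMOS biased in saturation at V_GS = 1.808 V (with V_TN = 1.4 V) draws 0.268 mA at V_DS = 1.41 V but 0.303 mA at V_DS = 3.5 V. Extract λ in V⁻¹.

λ = 0.0685 V⁻¹

With V_GS fixed, I_D ∝ (1 + λ V_DS) in saturation, so I_D2/I_D1 = (1 + λ V_DS2)/(1 + λ V_DS1).
0.303/0.268 = 1.131 = (1 + 3.5 λ)/(1 + 1.41 λ).
Solving: λ (I_D1 V_DS2 − I_D2 V_DS1) = I_D2 − I_D1, so λ = (0.303 − 0.268) / (0.268 × 3.5 − 0.303 × 1.41) = 0.035 / 0.511 = 0.0685 V⁻¹.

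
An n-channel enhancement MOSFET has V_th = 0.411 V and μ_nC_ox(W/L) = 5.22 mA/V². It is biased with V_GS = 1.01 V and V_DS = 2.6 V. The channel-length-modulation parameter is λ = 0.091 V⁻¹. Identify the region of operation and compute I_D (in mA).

V_ov = V_GS − V_th = 1.01 − 0.411 = 0.599 V.
Since V_DS = 2.6 V ≥ V_ov = 0.599 V, the device is in saturation.
I_D = ½ k_n V_ov² (1 + λ V_DS) = 0.5 × 5.22 × 0.599² × (1 + 0.091 × 2.6) = 1.16 mA.

Saturation; I_D = 1.16 mA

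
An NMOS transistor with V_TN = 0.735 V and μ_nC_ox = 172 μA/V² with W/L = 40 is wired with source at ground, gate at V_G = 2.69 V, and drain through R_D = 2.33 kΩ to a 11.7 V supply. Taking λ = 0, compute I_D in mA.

I_D = 4.85 mA

V_GS = V_G = 2.69 V, so V_ov = 2.69 − 0.735 = 1.96 V.
k_n = μ_nC_ox · (W/L) = 6.88 mA/V².
Assume saturation: I_D = ½ k_n V_ov² = 0.5 × 6.88 × 1.96² = 13.1 mA, giving V_DS = V_DD − I_D R_D = 11.7 − 13.1 × 2.33 = -18.9 V.
But -18.9 V < V_ov = 1.96 V, so the device is actually in triode.
In triode I_D = k_n[V_ov V_DS − ½ V_DS²] and I_D = (V_DD − V_DS)/R_D. Equating: 8.02 V_DS² − 32.34 V_DS + 11.7 = 0, giving V_DS = 0.402 V (the root below V_ov).
I_D = (11.7 − 0.402) / 2.33 = 4.85 mA.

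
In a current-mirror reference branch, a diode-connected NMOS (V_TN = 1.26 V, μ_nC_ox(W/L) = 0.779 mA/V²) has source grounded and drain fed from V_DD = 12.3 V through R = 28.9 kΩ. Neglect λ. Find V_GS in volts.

V_GS = 2.21 V

With gate tied to drain, V_GS = V_DS ≥ V_GS − V_TN, so the device is in saturation.
KCL at the drain: ½ k_n (V_GS − V_TN)² = (V_DD − V_GS)/R.
Let x = V_GS − 1.26. Then 11.3 x² + x − 11.04 = 0, giving x = 0.947 V (positive root), so V_GS = 2.21 V.
I_D = (V_DD − V_GS)/R = (12.3 − 2.21) / 28.9 = 0.349 mA.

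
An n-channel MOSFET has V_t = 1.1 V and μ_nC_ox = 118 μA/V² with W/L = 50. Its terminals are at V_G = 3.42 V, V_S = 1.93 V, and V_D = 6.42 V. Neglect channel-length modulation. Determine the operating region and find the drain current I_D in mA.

V_GS = V_G − V_S = 3.42 − 1.93 = 1.49 V; V_DS = V_D − V_S = 6.42 − 1.93 = 4.49 V.
k_n = μ_nC_ox · (W/L) = 5.9 mA/V².
V_ov = V_GS − V_t = 1.49 − 1.1 = 0.39 V.
Since V_DS = 4.49 V ≥ V_ov = 0.39 V, the device is in saturation.
I_D = ½ k_n V_ov² = 0.5 × 5.9 × 0.39² = 0.449 mA.

Saturation; I_D = 0.449 mA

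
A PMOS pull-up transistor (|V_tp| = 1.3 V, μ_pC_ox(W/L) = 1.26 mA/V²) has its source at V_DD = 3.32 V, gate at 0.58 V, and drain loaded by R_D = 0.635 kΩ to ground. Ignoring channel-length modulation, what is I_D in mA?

V_SG = V_DD − V_G = 3.32 − 0.58 = 2.74 V, so V_ov = 2.74 − 1.3 = 1.44 V.
Assume saturation: I_D = ½ k_p V_ov² = 0.5 × 1.26 × 1.44² = 1.31 mA, giving V_SD = V_DD − I_D R_D = 3.32 − 1.31 × 0.635 = 2.49 V.
V_SD = 2.49 V ≥ V_ov = 1.44 V, confirming saturation.

I_D = 1.31 mA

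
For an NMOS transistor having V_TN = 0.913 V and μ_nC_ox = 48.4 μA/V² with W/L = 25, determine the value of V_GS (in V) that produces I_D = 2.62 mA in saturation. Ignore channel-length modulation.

k_n = μ_nC_ox · (W/L) = 1.21 mA/V².
In saturation I_D = ½ k_n (V_GS − V_TN)², so V_GS − V_TN = √(2 I_D / k_n) = √(2 × 2.62 / 1.21) = 2.08 V.
V_GS = 0.913 + 2.08 = 2.99 V.

V_GS = 2.99 V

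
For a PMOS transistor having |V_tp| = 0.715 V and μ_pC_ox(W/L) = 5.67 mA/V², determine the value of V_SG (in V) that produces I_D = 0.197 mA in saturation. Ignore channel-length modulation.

In saturation I_D = ½ k_p (V_SG − |V_tp|)², so V_SG − |V_tp| = √(2 I_D / k_p) = √(2 × 0.197 / 5.67) = 0.264 V.
V_SG = 0.715 + 0.264 = 0.979 V.

V_SG = 0.979 V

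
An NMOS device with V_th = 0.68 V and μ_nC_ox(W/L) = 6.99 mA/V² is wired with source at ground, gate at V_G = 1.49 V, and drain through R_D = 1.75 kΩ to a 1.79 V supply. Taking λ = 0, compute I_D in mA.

V_GS = V_G = 1.49 V, so V_ov = 1.49 − 0.68 = 0.81 V.
Assume saturation: I_D = ½ k_n V_ov² = 0.5 × 6.99 × 0.81² = 2.29 mA, giving V_DS = V_DD − I_D R_D = 1.79 − 2.29 × 1.75 = -2.22 V.
But -2.22 V < V_ov = 0.81 V, so the device is actually in triode.
In triode I_D = k_n[V_ov V_DS − ½ V_DS²] and I_D = (V_DD − V_DS)/R_D. Equating: 6.12 V_DS² − 10.91 V_DS + 1.79 = 0, giving V_DS = 0.183 V (the root below V_ov).
I_D = (1.79 − 0.183) / 1.75 = 0.918 mA.

I_D = 0.918 mA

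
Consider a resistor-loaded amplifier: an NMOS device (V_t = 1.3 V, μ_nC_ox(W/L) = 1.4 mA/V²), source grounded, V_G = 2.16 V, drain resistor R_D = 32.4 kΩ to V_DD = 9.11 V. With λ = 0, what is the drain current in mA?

I_D = 0.273 mA

V_GS = V_G = 2.16 V, so V_ov = 2.16 − 1.3 = 0.86 V.
Assume saturation: I_D = ½ k_n V_ov² = 0.5 × 1.4 × 0.86² = 0.518 mA, giving V_DS = V_DD − I_D R_D = 9.11 − 0.518 × 32.4 = -7.66 V.
But -7.66 V < V_ov = 0.86 V, so the device is actually in triode.
In triode I_D = k_n[V_ov V_DS − ½ V_DS²] and I_D = (V_DD − V_DS)/R_D. Equating: 22.7 V_DS² − 40.01 V_DS + 9.11 = 0, giving V_DS = 0.269 V (the root below V_ov).
I_D = (9.11 − 0.269) / 32.4 = 0.273 mA.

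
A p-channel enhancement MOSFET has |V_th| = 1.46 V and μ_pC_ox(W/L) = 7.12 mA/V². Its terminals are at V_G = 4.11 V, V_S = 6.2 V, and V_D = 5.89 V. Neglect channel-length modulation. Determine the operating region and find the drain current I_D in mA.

V_SG = V_S − V_G = 6.2 − 4.11 = 2.09 V; V_SD = V_S − V_D = 6.2 − 5.89 = 0.31 V.
V_ov = V_SG − |V_th| = 2.09 − 1.46 = 0.63 V.
Since V_SD = 0.31 V < V_ov = 0.63 V, the device is in the triode region.
I_D = k_p [V_ov · V_SD − ½ V_SD²] = 7.12 × [0.63 × 0.31 − 0.5 × 0.31²] = 1.05 mA.

Triode; I_D = 1.05 mA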